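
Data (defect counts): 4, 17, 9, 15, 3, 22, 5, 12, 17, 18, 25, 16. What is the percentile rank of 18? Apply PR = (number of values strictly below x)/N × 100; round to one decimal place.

N = 12.
Strictly below 18: 9. Equal to 18: 1.
PR = 9/12 × 100 = 75.0

75.0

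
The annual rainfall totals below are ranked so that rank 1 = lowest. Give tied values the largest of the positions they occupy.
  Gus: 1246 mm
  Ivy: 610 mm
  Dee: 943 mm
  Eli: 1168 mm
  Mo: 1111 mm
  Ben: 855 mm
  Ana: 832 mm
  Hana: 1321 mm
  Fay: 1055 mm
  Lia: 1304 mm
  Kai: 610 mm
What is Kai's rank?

2

Sorted (ascending): 610, 610, 832, 855, 943, 1055, 1111, 1168, 1246, 1304, 1321
The 2 values of 610 occupy positions 1–2 → each gets rank 2.
Kai has value 610 mm → rank 2.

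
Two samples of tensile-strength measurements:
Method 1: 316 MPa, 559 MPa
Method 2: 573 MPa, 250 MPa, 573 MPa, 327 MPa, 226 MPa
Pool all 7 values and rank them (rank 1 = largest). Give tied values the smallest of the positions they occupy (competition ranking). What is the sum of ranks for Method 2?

19

Sorted (descending): 573, 573, 559, 327, 316, 250, 226
The 2 values of 573 occupy positions 1–2 → each gets rank 1.
Method 2 values → pooled ranks: 573→1, 250→6, 573→1, 327→4, 226→7
Rank sum = 1 + 6 + 1 + 4 + 7 = 19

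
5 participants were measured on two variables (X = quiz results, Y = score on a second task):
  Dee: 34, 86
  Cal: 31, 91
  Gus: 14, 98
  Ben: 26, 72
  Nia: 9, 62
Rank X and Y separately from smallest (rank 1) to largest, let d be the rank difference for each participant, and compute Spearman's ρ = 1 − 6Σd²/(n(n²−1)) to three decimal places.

0.300

Ranks of variable 1: 5, 4, 2, 3, 1
Ranks of variable 2: 3, 4, 5, 2, 1
d = r₁ − r₂: 2, 0, -3, 1, 0
d²: 4, 0, 9, 1, 0; Σd² = 14
ρ = 1 − 6·14/(5·24) = 1 − 84/120 = 0.300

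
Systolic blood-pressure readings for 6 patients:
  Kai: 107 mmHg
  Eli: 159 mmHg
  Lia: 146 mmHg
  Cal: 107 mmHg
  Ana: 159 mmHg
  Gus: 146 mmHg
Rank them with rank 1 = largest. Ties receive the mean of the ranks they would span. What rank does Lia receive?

Sorted (descending): 159, 159, 146, 146, 107, 107
The 2 values of 159 occupy positions 1–2 → average rank (1+2)/2 = 1.5.
The 2 values of 146 occupy positions 3–4 → average rank (3+4)/2 = 3.5.
The 2 values of 107 occupy positions 5–6 → average rank (5+6)/2 = 5.5.
Lia has value 146 mmHg → rank 3.5.

3.5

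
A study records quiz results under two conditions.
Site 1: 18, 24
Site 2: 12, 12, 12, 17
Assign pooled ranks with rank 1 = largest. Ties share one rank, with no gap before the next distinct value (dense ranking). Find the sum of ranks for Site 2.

15

Sorted (descending): 24, 18, 17, 12, 12, 12
The 3 values of 12 share dense rank 4.
Remaining distinct values take the next consecutive integers.
Site 2 values → pooled ranks: 12→4, 12→4, 12→4, 17→3
Rank sum = 4 + 4 + 4 + 3 = 15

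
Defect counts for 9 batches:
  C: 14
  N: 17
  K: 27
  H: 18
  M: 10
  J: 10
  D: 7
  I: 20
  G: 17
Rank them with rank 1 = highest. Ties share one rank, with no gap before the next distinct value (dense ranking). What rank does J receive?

Sorted (descending): 27, 20, 18, 17, 17, 14, 10, 10, 7
The 2 values of 17 share dense rank 4.
The 2 values of 10 share dense rank 6.
Remaining distinct values take the next consecutive integers.
J has value 10 → rank 6.

6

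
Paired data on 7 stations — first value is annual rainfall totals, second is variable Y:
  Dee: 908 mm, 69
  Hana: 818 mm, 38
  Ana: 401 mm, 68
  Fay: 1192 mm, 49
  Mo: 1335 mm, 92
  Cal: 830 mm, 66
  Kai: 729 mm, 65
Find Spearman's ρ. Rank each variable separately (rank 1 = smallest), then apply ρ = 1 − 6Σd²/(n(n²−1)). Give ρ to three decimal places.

0.321

Ranks of variable 1: 5, 3, 1, 6, 7, 4, 2
Ranks of variable 2: 6, 1, 5, 2, 7, 4, 3
d = r₁ − r₂: -1, 2, -4, 4, 0, 0, -1
d²: 1, 4, 16, 16, 0, 0, 1; Σd² = 38
ρ = 1 − 6·38/(7·48) = 1 − 228/336 = 0.321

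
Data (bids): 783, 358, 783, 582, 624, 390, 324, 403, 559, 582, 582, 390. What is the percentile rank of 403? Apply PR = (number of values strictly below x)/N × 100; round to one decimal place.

N = 12.
Strictly below 403: 4. Equal to 403: 1.
PR = 4/12 × 100 = 33.3

33.3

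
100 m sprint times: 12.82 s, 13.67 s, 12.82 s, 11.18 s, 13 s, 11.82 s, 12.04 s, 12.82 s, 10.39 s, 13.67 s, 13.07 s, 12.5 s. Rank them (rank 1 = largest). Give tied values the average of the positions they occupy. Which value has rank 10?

Sorted (descending): 13.67, 13.67, 13.07, 13, 12.82, 12.82, 12.82, 12.5, 12.04, 11.82, 11.18, 10.39
The 2 values of 13.67 occupy positions 1–2 → average rank (1+2)/2 = 1.5.
The 3 values of 12.82 occupy positions 5–7 → average rank 6.
Rank 10 → value 11.82.

11.82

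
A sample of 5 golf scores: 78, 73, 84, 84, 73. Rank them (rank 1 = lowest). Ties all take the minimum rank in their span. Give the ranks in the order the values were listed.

3, 1, 4, 4, 1

Sorted (ascending): 73, 73, 78, 84, 84
The 2 values of 73 occupy positions 1–2 → each gets rank 1.
The 2 values of 84 occupy positions 4–5 → each gets rank 4.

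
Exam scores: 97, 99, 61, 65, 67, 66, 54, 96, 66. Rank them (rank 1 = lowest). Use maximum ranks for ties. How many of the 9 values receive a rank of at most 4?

3

Sorted (ascending): 54, 61, 65, 66, 66, 67, 96, 97, 99
The 2 values of 66 occupy positions 4–5 → each gets rank 5.
Ranks ≤ 4: {1, 2, 3} → 3 values.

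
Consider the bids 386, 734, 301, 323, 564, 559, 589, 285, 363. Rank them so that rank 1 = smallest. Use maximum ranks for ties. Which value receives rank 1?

Sorted (ascending): 285, 301, 323, 363, 386, 559, 564, 589, 734
No ties — each value takes its position as its rank.
Rank 1 → value 285.

285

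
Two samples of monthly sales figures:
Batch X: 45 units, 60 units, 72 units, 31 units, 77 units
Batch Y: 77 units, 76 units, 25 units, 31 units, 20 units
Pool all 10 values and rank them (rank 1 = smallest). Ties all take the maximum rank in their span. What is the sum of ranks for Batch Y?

Sorted (ascending): 20, 25, 31, 31, 45, 60, 72, 76, 77, 77
The 2 values of 31 occupy positions 3–4 → each gets rank 4.
The 2 values of 77 occupy positions 9–10 → each gets rank 10.
Batch Y values → pooled ranks: 77→10, 76→8, 25→2, 31→4, 20→1
Rank sum = 10 + 8 + 2 + 4 + 1 = 25

25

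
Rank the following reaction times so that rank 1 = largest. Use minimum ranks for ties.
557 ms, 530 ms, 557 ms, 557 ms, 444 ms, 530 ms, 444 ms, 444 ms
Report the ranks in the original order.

1, 4, 1, 1, 6, 4, 6, 6

Sorted (descending): 557, 557, 557, 530, 530, 444, 444, 444
The 3 values of 557 occupy positions 1–3 → each gets rank 1.
The 2 values of 530 occupy positions 4–5 → each gets rank 4.
The 3 values of 444 occupy positions 6–8 → each gets rank 6.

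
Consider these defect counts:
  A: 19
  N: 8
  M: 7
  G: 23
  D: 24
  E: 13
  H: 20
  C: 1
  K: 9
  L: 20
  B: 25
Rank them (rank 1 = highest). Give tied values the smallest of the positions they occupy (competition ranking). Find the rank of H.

4

Sorted (descending): 25, 24, 23, 20, 20, 19, 13, 9, 8, 7, 1
The 2 values of 20 occupy positions 4–5 → each gets rank 4.
H has value 20 → rank 4.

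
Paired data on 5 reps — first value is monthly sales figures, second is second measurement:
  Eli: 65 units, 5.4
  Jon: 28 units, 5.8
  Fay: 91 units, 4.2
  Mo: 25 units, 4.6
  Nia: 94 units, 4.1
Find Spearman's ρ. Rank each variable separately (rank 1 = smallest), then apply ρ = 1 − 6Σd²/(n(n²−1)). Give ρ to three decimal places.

-0.700

Ranks of variable 1: 3, 2, 4, 1, 5
Ranks of variable 2: 4, 5, 2, 3, 1
d = r₁ − r₂: -1, -3, 2, -2, 4
d²: 1, 9, 4, 4, 16; Σd² = 34
ρ = 1 − 6·34/(5·24) = 1 − 204/120 = -0.700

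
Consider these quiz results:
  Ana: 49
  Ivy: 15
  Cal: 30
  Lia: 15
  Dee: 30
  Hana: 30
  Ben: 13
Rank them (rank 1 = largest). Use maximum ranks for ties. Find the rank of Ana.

1

Sorted (descending): 49, 30, 30, 30, 15, 15, 13
The 3 values of 30 occupy positions 2–4 → each gets rank 4.
The 2 values of 15 occupy positions 5–6 → each gets rank 6.
Ana has value 49 → rank 1.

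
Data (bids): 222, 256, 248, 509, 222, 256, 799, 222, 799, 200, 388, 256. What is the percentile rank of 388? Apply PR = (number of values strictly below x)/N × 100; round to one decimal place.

N = 12.
Strictly below 388: 8. Equal to 388: 1.
PR = 8/12 × 100 = 66.7

66.7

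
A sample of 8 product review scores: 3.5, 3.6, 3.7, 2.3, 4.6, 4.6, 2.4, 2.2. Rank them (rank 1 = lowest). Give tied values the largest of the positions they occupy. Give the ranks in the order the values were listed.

4, 5, 6, 2, 8, 8, 3, 1

Sorted (ascending): 2.2, 2.3, 2.4, 3.5, 3.6, 3.7, 4.6, 4.6
The 2 values of 4.6 occupy positions 7–8 → each gets rank 8.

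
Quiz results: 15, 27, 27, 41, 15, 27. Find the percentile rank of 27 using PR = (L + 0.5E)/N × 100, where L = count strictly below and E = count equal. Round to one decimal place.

58.3

N = 6.
Strictly below 27: 2. Equal to 27: 3.
PR = (2 + 0.5·3)/6 × 100 = 58.3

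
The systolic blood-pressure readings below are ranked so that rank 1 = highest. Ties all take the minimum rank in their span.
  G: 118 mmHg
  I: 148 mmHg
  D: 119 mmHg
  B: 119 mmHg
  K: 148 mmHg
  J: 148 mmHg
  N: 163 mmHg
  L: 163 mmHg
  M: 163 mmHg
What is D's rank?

Sorted (descending): 163, 163, 163, 148, 148, 148, 119, 119, 118
The 3 values of 163 occupy positions 1–3 → each gets rank 1.
The 3 values of 148 occupy positions 4–6 → each gets rank 4.
The 2 values of 119 occupy positions 7–8 → each gets rank 7.
D has value 119 mmHg → rank 7.

7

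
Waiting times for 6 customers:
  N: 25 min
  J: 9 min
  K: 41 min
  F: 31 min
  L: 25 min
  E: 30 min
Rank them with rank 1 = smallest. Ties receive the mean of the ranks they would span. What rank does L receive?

Sorted (ascending): 9, 25, 25, 30, 31, 41
The 2 values of 25 occupy positions 2–3 → average rank (2+3)/2 = 2.5.
L has value 25 min → rank 2.5.

2.5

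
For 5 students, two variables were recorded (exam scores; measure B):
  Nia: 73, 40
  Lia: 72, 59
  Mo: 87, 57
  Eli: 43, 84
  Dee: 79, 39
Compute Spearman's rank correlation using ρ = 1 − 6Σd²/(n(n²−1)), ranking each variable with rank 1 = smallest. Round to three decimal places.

-0.700

Ranks of variable 1: 3, 2, 5, 1, 4
Ranks of variable 2: 2, 4, 3, 5, 1
d = r₁ − r₂: 1, -2, 2, -4, 3
d²: 1, 4, 4, 16, 9; Σd² = 34
ρ = 1 − 6·34/(5·24) = 1 − 204/120 = -0.700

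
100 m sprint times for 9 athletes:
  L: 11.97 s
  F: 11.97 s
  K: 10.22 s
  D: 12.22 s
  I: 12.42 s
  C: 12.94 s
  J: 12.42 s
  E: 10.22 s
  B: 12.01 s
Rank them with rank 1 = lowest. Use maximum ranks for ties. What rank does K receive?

Sorted (ascending): 10.22, 10.22, 11.97, 11.97, 12.01, 12.22, 12.42, 12.42, 12.94
The 2 values of 10.22 occupy positions 1–2 → each gets rank 2.
The 2 values of 11.97 occupy positions 3–4 → each gets rank 4.
The 2 values of 12.42 occupy positions 7–8 → each gets rank 8.
K has value 10.22 s → rank 2.

2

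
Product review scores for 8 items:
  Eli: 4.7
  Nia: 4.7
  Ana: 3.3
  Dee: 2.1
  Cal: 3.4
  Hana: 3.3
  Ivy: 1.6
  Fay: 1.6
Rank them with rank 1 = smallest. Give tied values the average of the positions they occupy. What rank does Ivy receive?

1.5

Sorted (ascending): 1.6, 1.6, 2.1, 3.3, 3.3, 3.4, 4.7, 4.7
The 2 values of 1.6 occupy positions 1–2 → average rank (1+2)/2 = 1.5.
The 2 values of 3.3 occupy positions 4–5 → average rank (4+5)/2 = 4.5.
The 2 values of 4.7 occupy positions 7–8 → average rank (7+8)/2 = 7.5.
Ivy has value 1.6 → rank 1.5.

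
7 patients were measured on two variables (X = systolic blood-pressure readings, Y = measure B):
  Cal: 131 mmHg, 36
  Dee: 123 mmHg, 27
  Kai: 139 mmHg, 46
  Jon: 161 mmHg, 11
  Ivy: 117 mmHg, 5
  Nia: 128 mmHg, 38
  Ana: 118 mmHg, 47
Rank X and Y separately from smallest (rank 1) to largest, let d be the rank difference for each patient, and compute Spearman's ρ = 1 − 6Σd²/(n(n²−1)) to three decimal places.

Ranks of variable 1: 5, 3, 6, 7, 1, 4, 2
Ranks of variable 2: 4, 3, 6, 2, 1, 5, 7
d = r₁ − r₂: 1, 0, 0, 5, 0, -1, -5
d²: 1, 0, 0, 25, 0, 1, 25; Σd² = 52
ρ = 1 − 6·52/(7·48) = 1 − 312/336 = 0.071

0.071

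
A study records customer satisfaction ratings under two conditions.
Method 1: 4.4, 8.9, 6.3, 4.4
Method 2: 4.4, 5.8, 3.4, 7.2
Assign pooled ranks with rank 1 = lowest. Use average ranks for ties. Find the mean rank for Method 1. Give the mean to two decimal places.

Sorted (ascending): 3.4, 4.4, 4.4, 4.4, 5.8, 6.3, 7.2, 8.9
The 3 values of 4.4 occupy positions 2–4 → average rank 3.
Method 1 values → pooled ranks: 4.4→3, 8.9→8, 6.3→6, 4.4→3
Mean rank = (3 + 8 + 6 + 3) / 4 = 5.00

5.00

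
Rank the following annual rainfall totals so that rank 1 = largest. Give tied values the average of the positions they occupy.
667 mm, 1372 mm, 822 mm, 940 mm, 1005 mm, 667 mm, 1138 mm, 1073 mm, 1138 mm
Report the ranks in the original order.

8.5, 1, 7, 6, 5, 8.5, 2.5, 4, 2.5

Sorted (descending): 1372, 1138, 1138, 1073, 1005, 940, 822, 667, 667
The 2 values of 1138 occupy positions 2–3 → average rank (2+3)/2 = 2.5.
The 2 values of 667 occupy positions 8–9 → average rank (8+9)/2 = 8.5.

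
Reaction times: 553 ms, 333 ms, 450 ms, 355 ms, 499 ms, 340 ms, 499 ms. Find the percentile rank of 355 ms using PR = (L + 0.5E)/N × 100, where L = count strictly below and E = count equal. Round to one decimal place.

N = 7.
Strictly below 355: 2. Equal to 355: 1.
PR = (2 + 0.5·1)/7 × 100 = 35.7

35.7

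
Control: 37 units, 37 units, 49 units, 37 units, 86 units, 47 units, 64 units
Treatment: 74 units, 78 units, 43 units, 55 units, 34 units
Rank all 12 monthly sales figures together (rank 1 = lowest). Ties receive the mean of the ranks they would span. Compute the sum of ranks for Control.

43

Sorted (ascending): 34, 37, 37, 37, 43, 47, 49, 55, 64, 74, 78, 86
The 3 values of 37 occupy positions 2–4 → average rank 3.
Control values → pooled ranks: 37→3, 37→3, 49→7, 37→3, 86→12, 47→6, 64→9
Rank sum = 3 + 3 + 7 + 3 + 12 + 6 + 9 = 43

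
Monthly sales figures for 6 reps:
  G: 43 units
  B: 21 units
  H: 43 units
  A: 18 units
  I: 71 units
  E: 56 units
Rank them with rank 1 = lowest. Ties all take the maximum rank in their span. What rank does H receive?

Sorted (ascending): 18, 21, 43, 43, 56, 71
The 2 values of 43 occupy positions 3–4 → each gets rank 4.
H has value 43 units → rank 4.

4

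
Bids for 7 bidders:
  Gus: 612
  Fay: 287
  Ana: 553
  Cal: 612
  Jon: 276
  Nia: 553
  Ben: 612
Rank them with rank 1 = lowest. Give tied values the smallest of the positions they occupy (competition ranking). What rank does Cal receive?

Sorted (ascending): 276, 287, 553, 553, 612, 612, 612
The 2 values of 553 occupy positions 3–4 → each gets rank 3.
The 3 values of 612 occupy positions 5–7 → each gets rank 5.
Cal has value 612 → rank 5.

5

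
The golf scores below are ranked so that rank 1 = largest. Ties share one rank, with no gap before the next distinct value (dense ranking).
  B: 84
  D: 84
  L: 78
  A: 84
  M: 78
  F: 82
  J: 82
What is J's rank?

2

Sorted (descending): 84, 84, 84, 82, 82, 78, 78
The 3 values of 84 share dense rank 1.
The 2 values of 82 share dense rank 2.
The 2 values of 78 share dense rank 3.
J has value 82 → rank 2.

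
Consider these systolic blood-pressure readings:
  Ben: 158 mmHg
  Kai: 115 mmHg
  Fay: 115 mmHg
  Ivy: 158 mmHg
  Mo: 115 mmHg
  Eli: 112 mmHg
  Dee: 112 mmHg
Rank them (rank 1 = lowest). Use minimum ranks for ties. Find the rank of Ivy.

6

Sorted (ascending): 112, 112, 115, 115, 115, 158, 158
The 2 values of 112 occupy positions 1–2 → each gets rank 1.
The 3 values of 115 occupy positions 3–5 → each gets rank 3.
The 2 values of 158 occupy positions 6–7 → each gets rank 6.
Ivy has value 158 mmHg → rank 6.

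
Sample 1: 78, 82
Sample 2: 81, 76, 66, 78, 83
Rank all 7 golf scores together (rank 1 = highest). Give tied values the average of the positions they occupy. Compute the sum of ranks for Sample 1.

Sorted (descending): 83, 82, 81, 78, 78, 76, 66
The 2 values of 78 occupy positions 4–5 → average rank (4+5)/2 = 4.5.
Sample 1 values → pooled ranks: 78→4.5, 82→2
Rank sum = 4.5 + 2 = 6.5

6.5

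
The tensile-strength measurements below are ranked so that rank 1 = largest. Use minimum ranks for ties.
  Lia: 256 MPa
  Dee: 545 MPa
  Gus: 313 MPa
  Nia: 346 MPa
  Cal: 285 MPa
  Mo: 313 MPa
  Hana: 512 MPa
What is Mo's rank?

Sorted (descending): 545, 512, 346, 313, 313, 285, 256
The 2 values of 313 occupy positions 4–5 → each gets rank 4.
Mo has value 313 MPa → rank 4.

4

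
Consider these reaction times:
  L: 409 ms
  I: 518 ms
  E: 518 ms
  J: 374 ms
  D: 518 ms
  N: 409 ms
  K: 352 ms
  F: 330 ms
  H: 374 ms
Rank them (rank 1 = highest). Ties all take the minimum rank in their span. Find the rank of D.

1

Sorted (descending): 518, 518, 518, 409, 409, 374, 374, 352, 330
The 3 values of 518 occupy positions 1–3 → each gets rank 1.
The 2 values of 409 occupy positions 4–5 → each gets rank 4.
The 2 values of 374 occupy positions 6–7 → each gets rank 6.
D has value 518 ms → rank 1.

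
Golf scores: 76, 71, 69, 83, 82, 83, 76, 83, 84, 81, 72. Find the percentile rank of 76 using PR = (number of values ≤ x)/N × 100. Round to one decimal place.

45.5

N = 11.
Strictly below 76: 3. Equal to 76: 2.
PR = 5/11 × 100 = 45.5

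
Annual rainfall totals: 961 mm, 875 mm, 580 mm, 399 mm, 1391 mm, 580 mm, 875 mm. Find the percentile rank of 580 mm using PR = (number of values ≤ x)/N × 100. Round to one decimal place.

42.9

N = 7.
Strictly below 580: 1. Equal to 580: 2.
PR = 3/7 × 100 = 42.9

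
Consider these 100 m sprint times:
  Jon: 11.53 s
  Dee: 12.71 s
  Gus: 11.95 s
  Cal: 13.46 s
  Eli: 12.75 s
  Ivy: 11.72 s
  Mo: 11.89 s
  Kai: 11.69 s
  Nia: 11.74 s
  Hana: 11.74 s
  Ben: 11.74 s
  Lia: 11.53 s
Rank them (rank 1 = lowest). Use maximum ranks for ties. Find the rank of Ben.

Sorted (ascending): 11.53, 11.53, 11.69, 11.72, 11.74, 11.74, 11.74, 11.89, 11.95, 12.71, 12.75, 13.46
The 2 values of 11.53 occupy positions 1–2 → each gets rank 2.
The 3 values of 11.74 occupy positions 5–7 → each gets rank 7.
Ben has value 11.74 s → rank 7.

7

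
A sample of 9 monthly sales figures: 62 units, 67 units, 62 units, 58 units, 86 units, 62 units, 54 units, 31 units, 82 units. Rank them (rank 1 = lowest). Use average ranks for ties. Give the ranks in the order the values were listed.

5, 7, 5, 3, 9, 5, 2, 1, 8

Sorted (ascending): 31, 54, 58, 62, 62, 62, 67, 82, 86
The 3 values of 62 occupy positions 4–6 → average rank 5.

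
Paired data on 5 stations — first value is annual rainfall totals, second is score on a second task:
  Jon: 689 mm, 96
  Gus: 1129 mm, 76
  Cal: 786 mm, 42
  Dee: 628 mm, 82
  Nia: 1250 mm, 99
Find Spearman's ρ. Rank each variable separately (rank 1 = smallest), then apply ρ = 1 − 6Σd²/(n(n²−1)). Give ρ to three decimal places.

Ranks of variable 1: 2, 4, 3, 1, 5
Ranks of variable 2: 4, 2, 1, 3, 5
d = r₁ − r₂: -2, 2, 2, -2, 0
d²: 4, 4, 4, 4, 0; Σd² = 16
ρ = 1 − 6·16/(5·24) = 1 − 96/120 = 0.200

0.200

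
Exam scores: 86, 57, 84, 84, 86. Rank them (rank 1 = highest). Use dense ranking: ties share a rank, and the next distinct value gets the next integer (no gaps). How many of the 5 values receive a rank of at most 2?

Sorted (descending): 86, 86, 84, 84, 57
The 2 values of 86 share dense rank 1.
The 2 values of 84 share dense rank 2.
Remaining distinct values take the next consecutive integers.
Ranks ≤ 2: {1, 1, 2, 2} → 4 values.

4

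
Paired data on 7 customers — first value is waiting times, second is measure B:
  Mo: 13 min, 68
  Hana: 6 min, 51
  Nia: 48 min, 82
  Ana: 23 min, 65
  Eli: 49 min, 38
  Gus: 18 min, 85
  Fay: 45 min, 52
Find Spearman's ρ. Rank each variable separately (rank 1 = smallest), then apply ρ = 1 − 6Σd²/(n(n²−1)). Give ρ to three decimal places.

-0.179

Ranks of variable 1: 2, 1, 6, 4, 7, 3, 5
Ranks of variable 2: 5, 2, 6, 4, 1, 7, 3
d = r₁ − r₂: -3, -1, 0, 0, 6, -4, 2
d²: 9, 1, 0, 0, 36, 16, 4; Σd² = 66
ρ = 1 − 6·66/(7·48) = 1 − 396/336 = -0.179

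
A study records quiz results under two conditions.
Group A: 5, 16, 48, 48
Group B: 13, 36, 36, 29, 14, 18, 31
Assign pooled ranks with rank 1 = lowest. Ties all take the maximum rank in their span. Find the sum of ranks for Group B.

41

Sorted (ascending): 5, 13, 14, 16, 18, 29, 31, 36, 36, 48, 48
The 2 values of 36 occupy positions 8–9 → each gets rank 9.
The 2 values of 48 occupy positions 10–11 → each gets rank 11.
Group B values → pooled ranks: 13→2, 36→9, 36→9, 29→6, 14→3, 18→5, 31→7
Rank sum = 2 + 9 + 9 + 6 + 3 + 5 + 7 = 41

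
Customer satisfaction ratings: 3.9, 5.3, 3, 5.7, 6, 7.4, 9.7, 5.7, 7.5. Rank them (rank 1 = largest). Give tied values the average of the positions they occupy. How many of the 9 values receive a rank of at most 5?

Sorted (descending): 9.7, 7.5, 7.4, 6, 5.7, 5.7, 5.3, 3.9, 3
The 2 values of 5.7 occupy positions 5–6 → average rank (5+6)/2 = 5.5.
Ranks ≤ 5: {1, 2, 3, 4} → 4 values.

4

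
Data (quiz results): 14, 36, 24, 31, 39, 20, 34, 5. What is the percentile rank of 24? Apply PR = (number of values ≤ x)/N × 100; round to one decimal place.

50.0

N = 8.
Strictly below 24: 3. Equal to 24: 1.
PR = 4/8 × 100 = 50.0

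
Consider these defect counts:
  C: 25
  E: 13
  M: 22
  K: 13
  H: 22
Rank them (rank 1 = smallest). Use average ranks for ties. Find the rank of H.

Sorted (ascending): 13, 13, 22, 22, 25
The 2 values of 13 occupy positions 1–2 → average rank (1+2)/2 = 1.5.
The 2 values of 22 occupy positions 3–4 → average rank (3+4)/2 = 3.5.
H has value 22 → rank 3.5.

3.5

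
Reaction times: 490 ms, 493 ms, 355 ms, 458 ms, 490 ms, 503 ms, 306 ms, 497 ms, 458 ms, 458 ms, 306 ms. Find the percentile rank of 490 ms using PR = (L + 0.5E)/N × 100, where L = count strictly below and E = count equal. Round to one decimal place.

N = 11.
Strictly below 490: 6. Equal to 490: 2.
PR = (6 + 0.5·2)/11 × 100 = 63.6

63.6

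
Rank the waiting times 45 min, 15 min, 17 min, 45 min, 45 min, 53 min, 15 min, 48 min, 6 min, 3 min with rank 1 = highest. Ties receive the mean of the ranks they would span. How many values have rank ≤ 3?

2

Sorted (descending): 53, 48, 45, 45, 45, 17, 15, 15, 6, 3
The 3 values of 45 occupy positions 3–5 → average rank 4.
The 2 values of 15 occupy positions 7–8 → average rank (7+8)/2 = 7.5.
Ranks ≤ 3: {1, 2} → 2 values.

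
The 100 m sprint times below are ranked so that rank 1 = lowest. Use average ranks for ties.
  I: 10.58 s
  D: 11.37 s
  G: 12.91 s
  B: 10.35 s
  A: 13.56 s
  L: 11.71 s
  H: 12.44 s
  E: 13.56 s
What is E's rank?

Sorted (ascending): 10.35, 10.58, 11.37, 11.71, 12.44, 12.91, 13.56, 13.56
The 2 values of 13.56 occupy positions 7–8 → average rank (7+8)/2 = 7.5.
E has value 13.56 s → rank 7.5.

7.5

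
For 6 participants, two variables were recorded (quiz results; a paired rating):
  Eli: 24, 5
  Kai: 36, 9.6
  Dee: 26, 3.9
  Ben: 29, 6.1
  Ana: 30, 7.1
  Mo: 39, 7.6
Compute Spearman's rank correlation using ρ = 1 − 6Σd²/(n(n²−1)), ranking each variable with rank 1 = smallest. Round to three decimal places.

Ranks of variable 1: 1, 5, 2, 3, 4, 6
Ranks of variable 2: 2, 6, 1, 3, 4, 5
d = r₁ − r₂: -1, -1, 1, 0, 0, 1
d²: 1, 1, 1, 0, 0, 1; Σd² = 4
ρ = 1 − 6·4/(6·35) = 1 − 24/210 = 0.886

0.886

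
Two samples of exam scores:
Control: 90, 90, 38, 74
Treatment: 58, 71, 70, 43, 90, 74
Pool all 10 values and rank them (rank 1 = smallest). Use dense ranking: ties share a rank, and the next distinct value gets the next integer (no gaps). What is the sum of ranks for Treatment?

Sorted (ascending): 38, 43, 58, 70, 71, 74, 74, 90, 90, 90
The 2 values of 74 share dense rank 6.
The 3 values of 90 share dense rank 7.
Remaining distinct values take the next consecutive integers.
Treatment values → pooled ranks: 58→3, 71→5, 70→4, 43→2, 90→7, 74→6
Rank sum = 3 + 5 + 4 + 2 + 7 + 6 = 27

27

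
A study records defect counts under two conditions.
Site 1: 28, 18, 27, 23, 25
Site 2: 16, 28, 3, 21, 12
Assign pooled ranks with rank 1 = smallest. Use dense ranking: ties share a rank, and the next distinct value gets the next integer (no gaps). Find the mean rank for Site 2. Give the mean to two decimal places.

Sorted (ascending): 3, 12, 16, 18, 21, 23, 25, 27, 28, 28
The 2 values of 28 share dense rank 9.
Remaining distinct values take the next consecutive integers.
Site 2 values → pooled ranks: 16→3, 28→9, 3→1, 21→5, 12→2
Mean rank = (3 + 9 + 1 + 5 + 2) / 5 = 4.00

4.00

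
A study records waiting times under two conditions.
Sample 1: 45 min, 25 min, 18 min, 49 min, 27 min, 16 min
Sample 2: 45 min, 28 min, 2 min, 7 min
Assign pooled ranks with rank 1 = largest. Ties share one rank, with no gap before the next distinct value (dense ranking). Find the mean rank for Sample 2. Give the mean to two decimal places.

Sorted (descending): 49, 45, 45, 28, 27, 25, 18, 16, 7, 2
The 2 values of 45 share dense rank 2.
Remaining distinct values take the next consecutive integers.
Sample 2 values → pooled ranks: 45→2, 28→3, 2→9, 7→8
Mean rank = (2 + 3 + 9 + 8) / 4 = 5.50

5.50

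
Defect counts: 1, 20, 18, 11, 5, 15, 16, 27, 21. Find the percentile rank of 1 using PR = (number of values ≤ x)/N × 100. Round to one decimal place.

11.1

N = 9.
Strictly below 1: 0. Equal to 1: 1.
PR = 1/9 × 100 = 11.1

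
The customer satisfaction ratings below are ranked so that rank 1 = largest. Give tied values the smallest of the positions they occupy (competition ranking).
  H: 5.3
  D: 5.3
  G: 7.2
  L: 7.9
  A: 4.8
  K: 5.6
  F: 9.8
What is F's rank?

Sorted (descending): 9.8, 7.9, 7.2, 5.6, 5.3, 5.3, 4.8
The 2 values of 5.3 occupy positions 5–6 → each gets rank 5.
F has value 9.8 → rank 1.

1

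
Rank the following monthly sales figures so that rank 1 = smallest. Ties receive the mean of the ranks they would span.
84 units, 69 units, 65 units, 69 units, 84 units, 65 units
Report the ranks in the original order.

Sorted (ascending): 65, 65, 69, 69, 84, 84
The 2 values of 65 occupy positions 1–2 → average rank (1+2)/2 = 1.5.
The 2 values of 69 occupy positions 3–4 → average rank (3+4)/2 = 3.5.
The 2 values of 84 occupy positions 5–6 → average rank (5+6)/2 = 5.5.

5.5, 3.5, 1.5, 3.5, 5.5, 1.5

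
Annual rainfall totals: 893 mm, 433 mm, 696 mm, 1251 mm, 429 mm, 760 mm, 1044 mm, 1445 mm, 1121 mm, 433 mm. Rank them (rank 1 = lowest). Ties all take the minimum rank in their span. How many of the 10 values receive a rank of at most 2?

3

Sorted (ascending): 429, 433, 433, 696, 760, 893, 1044, 1121, 1251, 1445
The 2 values of 433 occupy positions 2–3 → each gets rank 2.
Ranks ≤ 2: {1, 2, 2} → 3 values.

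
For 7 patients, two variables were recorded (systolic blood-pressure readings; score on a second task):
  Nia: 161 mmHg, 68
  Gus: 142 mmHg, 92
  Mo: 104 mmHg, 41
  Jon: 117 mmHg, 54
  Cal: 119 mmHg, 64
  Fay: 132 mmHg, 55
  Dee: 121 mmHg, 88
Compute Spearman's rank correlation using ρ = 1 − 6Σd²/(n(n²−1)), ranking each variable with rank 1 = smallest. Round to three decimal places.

0.750

Ranks of variable 1: 7, 6, 1, 2, 3, 5, 4
Ranks of variable 2: 5, 7, 1, 2, 4, 3, 6
d = r₁ − r₂: 2, -1, 0, 0, -1, 2, -2
d²: 4, 1, 0, 0, 1, 4, 4; Σd² = 14
ρ = 1 − 6·14/(7·48) = 1 − 84/336 = 0.750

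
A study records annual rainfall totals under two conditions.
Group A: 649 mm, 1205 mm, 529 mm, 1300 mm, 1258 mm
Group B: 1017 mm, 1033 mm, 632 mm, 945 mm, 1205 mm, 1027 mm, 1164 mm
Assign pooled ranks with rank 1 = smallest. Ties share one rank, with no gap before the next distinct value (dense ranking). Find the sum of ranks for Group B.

41

Sorted (ascending): 529, 632, 649, 945, 1017, 1027, 1033, 1164, 1205, 1205, 1258, 1300
The 2 values of 1205 share dense rank 9.
Remaining distinct values take the next consecutive integers.
Group B values → pooled ranks: 1017→5, 1033→7, 632→2, 945→4, 1205→9, 1027→6, 1164→8
Rank sum = 5 + 7 + 2 + 4 + 9 + 6 + 8 = 41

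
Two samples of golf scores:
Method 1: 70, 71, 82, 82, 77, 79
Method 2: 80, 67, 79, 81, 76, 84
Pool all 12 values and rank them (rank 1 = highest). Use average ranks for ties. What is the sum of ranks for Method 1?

Sorted (descending): 84, 82, 82, 81, 80, 79, 79, 77, 76, 71, 70, 67
The 2 values of 82 occupy positions 2–3 → average rank (2+3)/2 = 2.5.
The 2 values of 79 occupy positions 6–7 → average rank (6+7)/2 = 6.5.
Method 1 values → pooled ranks: 70→11, 71→10, 82→2.5, 82→2.5, 77→8, 79→6.5
Rank sum = 11 + 10 + 2.5 + 2.5 + 8 + 6.5 = 40.5

40.5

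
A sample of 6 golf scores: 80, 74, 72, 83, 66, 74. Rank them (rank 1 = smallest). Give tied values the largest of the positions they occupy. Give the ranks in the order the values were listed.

Sorted (ascending): 66, 72, 74, 74, 80, 83
The 2 values of 74 occupy positions 3–4 → each gets rank 4.

5, 4, 2, 6, 1, 4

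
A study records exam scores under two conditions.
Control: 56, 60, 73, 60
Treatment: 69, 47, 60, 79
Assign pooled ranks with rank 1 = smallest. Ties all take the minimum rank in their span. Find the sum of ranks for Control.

15

Sorted (ascending): 47, 56, 60, 60, 60, 69, 73, 79
The 3 values of 60 occupy positions 3–5 → each gets rank 3.
Control values → pooled ranks: 56→2, 60→3, 73→7, 60→3
Rank sum = 2 + 3 + 7 + 3 = 15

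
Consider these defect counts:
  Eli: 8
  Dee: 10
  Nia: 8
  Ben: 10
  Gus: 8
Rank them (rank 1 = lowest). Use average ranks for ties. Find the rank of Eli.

Sorted (ascending): 8, 8, 8, 10, 10
The 3 values of 8 occupy positions 1–3 → average rank 2.
The 2 values of 10 occupy positions 4–5 → average rank (4+5)/2 = 4.5.
Eli has value 8 → rank 2.

2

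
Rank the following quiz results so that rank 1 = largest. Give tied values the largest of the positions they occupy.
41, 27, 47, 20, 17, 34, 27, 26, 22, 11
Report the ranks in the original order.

Sorted (descending): 47, 41, 34, 27, 27, 26, 22, 20, 17, 11
The 2 values of 27 occupy positions 4–5 → each gets rank 5.

2, 5, 1, 8, 9, 3, 5, 6, 7, 10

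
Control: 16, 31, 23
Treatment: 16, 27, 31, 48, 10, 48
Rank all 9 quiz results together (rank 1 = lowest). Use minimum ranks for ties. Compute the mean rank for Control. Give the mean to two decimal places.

Sorted (ascending): 10, 16, 16, 23, 27, 31, 31, 48, 48
The 2 values of 16 occupy positions 2–3 → each gets rank 2.
The 2 values of 31 occupy positions 6–7 → each gets rank 6.
The 2 values of 48 occupy positions 8–9 → each gets rank 8.
Control values → pooled ranks: 16→2, 31→6, 23→4
Mean rank = (2 + 6 + 4) / 3 = 4.00

4.00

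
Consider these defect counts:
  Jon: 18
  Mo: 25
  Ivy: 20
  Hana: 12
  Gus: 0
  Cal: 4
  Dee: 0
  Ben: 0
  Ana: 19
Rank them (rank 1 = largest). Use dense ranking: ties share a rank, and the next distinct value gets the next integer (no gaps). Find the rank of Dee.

Sorted (descending): 25, 20, 19, 18, 12, 4, 0, 0, 0
The 3 values of 0 share dense rank 7.
Remaining distinct values take the next consecutive integers.
Dee has value 0 → rank 7.

7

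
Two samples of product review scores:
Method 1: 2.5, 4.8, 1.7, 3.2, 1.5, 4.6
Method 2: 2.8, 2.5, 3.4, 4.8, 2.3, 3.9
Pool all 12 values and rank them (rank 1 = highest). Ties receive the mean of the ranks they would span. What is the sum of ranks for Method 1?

Sorted (descending): 4.8, 4.8, 4.6, 3.9, 3.4, 3.2, 2.8, 2.5, 2.5, 2.3, 1.7, 1.5
The 2 values of 4.8 occupy positions 1–2 → average rank (1+2)/2 = 1.5.
The 2 values of 2.5 occupy positions 8–9 → average rank (8+9)/2 = 8.5.
Method 1 values → pooled ranks: 2.5→8.5, 4.8→1.5, 1.7→11, 3.2→6, 1.5→12, 4.6→3
Rank sum = 8.5 + 1.5 + 11 + 6 + 12 + 3 = 42

42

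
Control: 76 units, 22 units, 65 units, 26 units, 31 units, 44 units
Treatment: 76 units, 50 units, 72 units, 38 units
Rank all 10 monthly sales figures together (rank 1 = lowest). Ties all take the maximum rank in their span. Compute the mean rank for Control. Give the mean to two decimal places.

4.67

Sorted (ascending): 22, 26, 31, 38, 44, 50, 65, 72, 76, 76
The 2 values of 76 occupy positions 9–10 → each gets rank 10.
Control values → pooled ranks: 76→10, 22→1, 65→7, 26→2, 31→3, 44→5
Mean rank = (10 + 1 + 7 + 2 + 3 + 5) / 6 = 4.67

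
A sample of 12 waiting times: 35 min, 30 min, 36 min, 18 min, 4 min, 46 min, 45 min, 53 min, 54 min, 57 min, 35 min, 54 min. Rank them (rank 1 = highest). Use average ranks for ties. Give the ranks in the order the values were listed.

8.5, 10, 7, 11, 12, 5, 6, 4, 2.5, 1, 8.5, 2.5

Sorted (descending): 57, 54, 54, 53, 46, 45, 36, 35, 35, 30, 18, 4
The 2 values of 54 occupy positions 2–3 → average rank (2+3)/2 = 2.5.
The 2 values of 35 occupy positions 8–9 → average rank (8+9)/2 = 8.5.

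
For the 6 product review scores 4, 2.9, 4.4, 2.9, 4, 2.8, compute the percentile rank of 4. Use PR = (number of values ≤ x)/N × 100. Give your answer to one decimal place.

83.3

N = 6.
Strictly below 4: 3. Equal to 4: 2.
PR = 5/6 × 100 = 83.3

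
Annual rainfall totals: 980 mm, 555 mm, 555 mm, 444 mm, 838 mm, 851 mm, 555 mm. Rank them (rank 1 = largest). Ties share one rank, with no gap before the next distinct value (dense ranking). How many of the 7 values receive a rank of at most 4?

Sorted (descending): 980, 851, 838, 555, 555, 555, 444
The 3 values of 555 share dense rank 4.
Remaining distinct values take the next consecutive integers.
Ranks ≤ 4: {1, 2, 3, 4, 4, 4} → 6 values.

6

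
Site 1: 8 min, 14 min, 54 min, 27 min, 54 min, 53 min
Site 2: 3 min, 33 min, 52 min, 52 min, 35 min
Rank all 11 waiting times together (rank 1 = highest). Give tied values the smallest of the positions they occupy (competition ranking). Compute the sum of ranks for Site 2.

32

Sorted (descending): 54, 54, 53, 52, 52, 35, 33, 27, 14, 8, 3
The 2 values of 54 occupy positions 1–2 → each gets rank 1.
The 2 values of 52 occupy positions 4–5 → each gets rank 4.
Site 2 values → pooled ranks: 3→11, 33→7, 52→4, 52→4, 35→6
Rank sum = 11 + 7 + 4 + 4 + 6 = 32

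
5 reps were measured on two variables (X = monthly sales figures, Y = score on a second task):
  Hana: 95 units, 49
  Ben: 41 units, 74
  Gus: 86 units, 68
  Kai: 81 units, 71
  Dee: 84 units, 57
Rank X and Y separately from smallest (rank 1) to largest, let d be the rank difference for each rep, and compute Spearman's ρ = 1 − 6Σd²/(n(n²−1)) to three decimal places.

-0.900

Ranks of variable 1: 5, 1, 4, 2, 3
Ranks of variable 2: 1, 5, 3, 4, 2
d = r₁ − r₂: 4, -4, 1, -2, 1
d²: 16, 16, 1, 4, 1; Σd² = 38
ρ = 1 − 6·38/(5·24) = 1 − 228/120 = -0.900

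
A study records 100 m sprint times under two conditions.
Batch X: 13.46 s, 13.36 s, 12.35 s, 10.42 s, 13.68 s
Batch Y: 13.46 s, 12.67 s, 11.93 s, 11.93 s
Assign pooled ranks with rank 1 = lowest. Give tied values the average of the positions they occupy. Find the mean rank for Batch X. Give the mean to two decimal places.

Sorted (ascending): 10.42, 11.93, 11.93, 12.35, 12.67, 13.36, 13.46, 13.46, 13.68
The 2 values of 11.93 occupy positions 2–3 → average rank (2+3)/2 = 2.5.
The 2 values of 13.46 occupy positions 7–8 → average rank (7+8)/2 = 7.5.
Batch X values → pooled ranks: 13.46→7.5, 13.36→6, 12.35→4, 10.42→1, 13.68→9
Mean rank = (7.5 + 6 + 4 + 1 + 9) / 5 = 5.50

5.50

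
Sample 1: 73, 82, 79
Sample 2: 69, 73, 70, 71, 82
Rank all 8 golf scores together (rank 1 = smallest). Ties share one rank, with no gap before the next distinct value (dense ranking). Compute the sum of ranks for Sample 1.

Sorted (ascending): 69, 70, 71, 73, 73, 79, 82, 82
The 2 values of 73 share dense rank 4.
The 2 values of 82 share dense rank 6.
Remaining distinct values take the next consecutive integers.
Sample 1 values → pooled ranks: 73→4, 82→6, 79→5
Rank sum = 4 + 6 + 5 = 15

15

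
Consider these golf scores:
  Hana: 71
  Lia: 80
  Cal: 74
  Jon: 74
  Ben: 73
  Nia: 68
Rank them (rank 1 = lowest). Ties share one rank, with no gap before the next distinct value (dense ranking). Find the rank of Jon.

4

Sorted (ascending): 68, 71, 73, 74, 74, 80
The 2 values of 74 share dense rank 4.
Remaining distinct values take the next consecutive integers.
Jon has value 74 → rank 4.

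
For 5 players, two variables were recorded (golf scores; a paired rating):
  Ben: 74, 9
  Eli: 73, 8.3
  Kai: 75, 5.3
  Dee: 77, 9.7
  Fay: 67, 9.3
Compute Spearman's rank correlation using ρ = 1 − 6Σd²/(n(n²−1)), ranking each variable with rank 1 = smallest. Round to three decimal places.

Ranks of variable 1: 3, 2, 4, 5, 1
Ranks of variable 2: 3, 2, 1, 5, 4
d = r₁ − r₂: 0, 0, 3, 0, -3
d²: 0, 0, 9, 0, 9; Σd² = 18
ρ = 1 − 6·18/(5·24) = 1 − 108/120 = 0.100

0.100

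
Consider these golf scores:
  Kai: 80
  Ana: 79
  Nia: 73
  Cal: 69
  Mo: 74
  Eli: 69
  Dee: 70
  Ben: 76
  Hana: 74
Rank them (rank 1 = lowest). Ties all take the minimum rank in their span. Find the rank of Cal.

Sorted (ascending): 69, 69, 70, 73, 74, 74, 76, 79, 80
The 2 values of 69 occupy positions 1–2 → each gets rank 1.
The 2 values of 74 occupy positions 5–6 → each gets rank 5.
Cal has value 69 → rank 1.

1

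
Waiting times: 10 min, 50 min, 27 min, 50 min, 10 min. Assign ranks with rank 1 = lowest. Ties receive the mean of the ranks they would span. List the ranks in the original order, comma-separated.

1.5, 4.5, 3, 4.5, 1.5

Sorted (ascending): 10, 10, 27, 50, 50
The 2 values of 10 occupy positions 1–2 → average rank (1+2)/2 = 1.5.
The 2 values of 50 occupy positions 4–5 → average rank (4+5)/2 = 4.5.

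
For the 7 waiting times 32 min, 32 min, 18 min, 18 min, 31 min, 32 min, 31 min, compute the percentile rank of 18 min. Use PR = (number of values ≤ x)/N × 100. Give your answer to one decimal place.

N = 7.
Strictly below 18: 0. Equal to 18: 2.
PR = 2/7 × 100 = 28.6

28.6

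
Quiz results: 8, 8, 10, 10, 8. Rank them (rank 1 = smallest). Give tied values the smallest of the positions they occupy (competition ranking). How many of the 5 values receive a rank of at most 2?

3

Sorted (ascending): 8, 8, 8, 10, 10
The 3 values of 8 occupy positions 1–3 → each gets rank 1.
The 2 values of 10 occupy positions 4–5 → each gets rank 4.
Ranks ≤ 2: {1, 1, 1} → 3 values.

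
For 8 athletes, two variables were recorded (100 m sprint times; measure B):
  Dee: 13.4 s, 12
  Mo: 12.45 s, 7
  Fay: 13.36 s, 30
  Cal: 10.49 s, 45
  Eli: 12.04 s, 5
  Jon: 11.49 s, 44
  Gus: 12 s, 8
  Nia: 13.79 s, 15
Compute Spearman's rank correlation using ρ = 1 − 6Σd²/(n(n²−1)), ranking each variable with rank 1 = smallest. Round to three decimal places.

-0.310

Ranks of variable 1: 7, 5, 6, 1, 4, 2, 3, 8
Ranks of variable 2: 4, 2, 6, 8, 1, 7, 3, 5
d = r₁ − r₂: 3, 3, 0, -7, 3, -5, 0, 3
d²: 9, 9, 0, 49, 9, 25, 0, 9; Σd² = 110
ρ = 1 − 6·110/(8·63) = 1 − 660/504 = -0.310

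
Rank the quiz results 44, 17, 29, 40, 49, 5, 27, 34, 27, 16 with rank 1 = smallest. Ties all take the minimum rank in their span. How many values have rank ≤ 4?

Sorted (ascending): 5, 16, 17, 27, 27, 29, 34, 40, 44, 49
The 2 values of 27 occupy positions 4–5 → each gets rank 4.
Ranks ≤ 4: {1, 2, 3, 4, 4} → 5 values.

5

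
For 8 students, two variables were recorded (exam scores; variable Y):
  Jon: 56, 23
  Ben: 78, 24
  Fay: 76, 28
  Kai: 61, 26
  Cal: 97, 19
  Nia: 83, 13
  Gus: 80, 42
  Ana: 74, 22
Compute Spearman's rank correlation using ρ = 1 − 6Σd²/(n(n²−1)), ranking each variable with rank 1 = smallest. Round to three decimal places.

-0.310

Ranks of variable 1: 1, 5, 4, 2, 8, 7, 6, 3
Ranks of variable 2: 4, 5, 7, 6, 2, 1, 8, 3
d = r₁ − r₂: -3, 0, -3, -4, 6, 6, -2, 0
d²: 9, 0, 9, 16, 36, 36, 4, 0; Σd² = 110
ρ = 1 − 6·110/(8·63) = 1 − 660/504 = -0.310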